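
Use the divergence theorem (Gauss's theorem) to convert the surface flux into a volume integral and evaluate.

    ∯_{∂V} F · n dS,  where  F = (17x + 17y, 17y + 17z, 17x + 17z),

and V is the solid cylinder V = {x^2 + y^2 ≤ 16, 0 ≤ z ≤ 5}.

By the divergence theorem,

    ∯_{∂V} F · n dS = ∭_V (∇ · F) dV.

Compute the divergence:
    ∇ · F = ∂F_x/∂x + ∂F_y/∂y + ∂F_z/∂z = 17 + 17 + 17 = 51.

In cylindrical coordinates, x = r cos(θ), y = r sin(θ), z = z, dV = r dr dθ dz, with 0 ≤ r ≤ 4, 0 ≤ θ ≤ 2π, 0 ≤ z ≤ 5.

The integrand, after substitution and multiplying by the volume element, becomes (51) · r, so

    ∭_V (∇·F) dV = ∫_0^{2π} ∫_0^{4} ∫_0^{5} (51) · r dz dr dθ.

Inner (z from 0 to 5): 255r.
Middle (r from 0 to 4): 2040.
Outer (θ from 0 to 2π): 4080π.

Therefore ∯_{∂V} F · n dS = 4080π.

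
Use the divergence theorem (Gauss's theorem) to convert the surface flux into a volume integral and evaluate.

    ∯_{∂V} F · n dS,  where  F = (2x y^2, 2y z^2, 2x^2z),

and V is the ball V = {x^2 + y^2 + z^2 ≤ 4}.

By the divergence theorem,

    ∯_{∂V} F · n dS = ∭_V (∇ · F) dV.

Compute the divergence:
    ∇ · F = ∂F_x/∂x + ∂F_y/∂y + ∂F_z/∂z = 2y^2 + 2z^2 + 2x^2 = 2x^2 + 2y^2 + 2z^2.

In spherical coordinates, x = ρ sin(φ) cos(θ), y = ρ sin(φ) sin(θ), z = ρ cos(φ), dV = ρ^2 sin(φ) dρ dφ dθ, with 0 ≤ ρ ≤ 2, 0 ≤ φ ≤ π, 0 ≤ θ ≤ 2π.

The integrand, after substitution and multiplying by the volume element, becomes (2ρ^2) · ρ^2 sin(φ), so

    ∭_V (∇·F) dV = ∫_0^{2π} ∫_0^{π} ∫_0^{2} (2ρ^2) · ρ^2 sin(φ) dρ dφ dθ.

Inner (ρ from 0 to 2): 64sin(φ)/5.
Middle (φ from 0 to π): 128/5.
Outer (θ from 0 to 2π): 256π/5.

Therefore ∯_{∂V} F · n dS = 256π/5.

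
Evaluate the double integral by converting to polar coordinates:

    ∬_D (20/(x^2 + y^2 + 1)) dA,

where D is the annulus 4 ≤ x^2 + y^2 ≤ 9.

The region D is 2 ≤ r ≤ 3, 0 ≤ θ ≤ 2π in polar coordinates, where x = r cos(θ), y = r sin(θ), and dA = r dr dθ.

Under the substitution, the integrand becomes 20/(r^2 + 1), so

    ∬_D (20/(x^2 + y^2 + 1)) dA = ∫_{0}^{2π} ∫_{2}^{3} (20/(r^2 + 1)) · r dr dθ.

Inner integral (in r): ∫_{2}^{3} (20/(r^2 + 1)) · r dr = log(1024).

Outer integral (in θ): ∫_{0}^{2π} (log(1024)) dθ = 20π log(2).

Therefore ∬_D (20/(x^2 + y^2 + 1)) dA = 20π log(2).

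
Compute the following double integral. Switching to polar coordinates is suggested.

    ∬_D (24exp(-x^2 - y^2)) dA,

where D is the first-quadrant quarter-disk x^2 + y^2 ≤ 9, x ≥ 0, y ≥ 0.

The region D is 0 ≤ r ≤ 3, 0 ≤ θ ≤ π/2 in polar coordinates, where x = r cos(θ), y = r sin(θ), and dA = r dr dθ.

Under the substitution, the integrand becomes 24exp(-r^2), so

    ∬_D (24exp(-x^2 - y^2)) dA = ∫_{0}^{π/2} ∫_{0}^{3} (24exp(-r^2)) · r dr dθ.

Inner integral (in r): ∫_{0}^{3} (24exp(-r^2)) · r dr = 12 - 12exp(-9).

Outer integral (in θ): ∫_{0}^{π/2} (12 - 12exp(-9)) dθ = -6π exp(-9) + 6π.

Therefore ∬_D (24exp(-x^2 - y^2)) dA = -6π exp(-9) + 6π.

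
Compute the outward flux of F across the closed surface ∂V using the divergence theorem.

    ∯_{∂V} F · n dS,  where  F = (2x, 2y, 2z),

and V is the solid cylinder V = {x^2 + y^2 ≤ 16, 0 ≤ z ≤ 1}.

By the divergence theorem,

    ∯_{∂V} F · n dS = ∭_V (∇ · F) dV.

Compute the divergence:
    ∇ · F = ∂F_x/∂x + ∂F_y/∂y + ∂F_z/∂z = 2 + 2 + 2 = 6.

In cylindrical coordinates, x = r cos(θ), y = r sin(θ), z = z, dV = r dr dθ dz, with 0 ≤ r ≤ 4, 0 ≤ θ ≤ 2π, 0 ≤ z ≤ 1.

The integrand, after substitution and multiplying by the volume element, becomes (6) · r, so

    ∭_V (∇·F) dV = ∫_0^{2π} ∫_0^{4} ∫_0^{1} (6) · r dz dr dθ.

Inner (z from 0 to 1): 6r.
Middle (r from 0 to 4): 48.
Outer (θ from 0 to 2π): 96π.

Therefore ∯_{∂V} F · n dS = 96π.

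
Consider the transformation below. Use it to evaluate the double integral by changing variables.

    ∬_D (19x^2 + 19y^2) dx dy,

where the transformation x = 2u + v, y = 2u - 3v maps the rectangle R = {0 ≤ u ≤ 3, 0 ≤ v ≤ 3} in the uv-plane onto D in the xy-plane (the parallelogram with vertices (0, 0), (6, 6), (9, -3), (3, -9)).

Compute the Jacobian determinant of (x, y) with respect to (u, v):

    ∂(x,y)/∂(u,v) = | 2  1 | = (2)(-3) - (1)(2) = -8.
                   | 2  -3 |

Its absolute value is |J| = 8 (the area scaling factor).

Substituting x = 2u + v, y = 2u - 3v into the integrand,

    19x^2 + 19y^2 → 152u^2 - 152u v + 190v^2,

so the integral becomes

    ∬_R (152u^2 - 152u v + 190v^2) · |J| du dv = ∫_0^3 ∫_0^3 (1216u^2 - 1216u v + 1520v^2) dv du.

Inner (v): 3648u^2 - 5472u + 13680.
Outer (u): 49248.

Therefore ∬_D (19x^2 + 19y^2) dx dy = 49248.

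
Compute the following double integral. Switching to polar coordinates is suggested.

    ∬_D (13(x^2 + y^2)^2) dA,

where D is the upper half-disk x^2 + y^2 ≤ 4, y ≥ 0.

The region D is 0 ≤ r ≤ 2, 0 ≤ θ ≤ π in polar coordinates, where x = r cos(θ), y = r sin(θ), and dA = r dr dθ.

Under the substitution, the integrand becomes 13r^4, so

    ∬_D (13(x^2 + y^2)^2) dA = ∫_{0}^{π} ∫_{0}^{2} (13r^4) · r dr dθ.

Inner integral (in r): ∫_{0}^{2} (13r^4) · r dr = 416/3.

Outer integral (in θ): ∫_{0}^{π} (416/3) dθ = 416π/3.

Therefore ∬_D (13(x^2 + y^2)^2) dA = 416π/3.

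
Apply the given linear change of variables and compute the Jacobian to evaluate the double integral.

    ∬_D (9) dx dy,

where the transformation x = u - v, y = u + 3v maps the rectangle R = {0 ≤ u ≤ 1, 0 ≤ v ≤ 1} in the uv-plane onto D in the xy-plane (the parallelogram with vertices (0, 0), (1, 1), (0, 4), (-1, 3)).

Compute the Jacobian determinant of (x, y) with respect to (u, v):

    ∂(x,y)/∂(u,v) = | 1  -1 | = (1)(3) - (-1)(1) = 4.
                   | 1  3 |

Its absolute value is |J| = 4 (the area scaling factor).

Substituting x = u - v, y = u + 3v into the integrand,

    9 → 9,

so the integral becomes

    ∬_R (9) · |J| du dv = ∫_0^1 ∫_0^1 (36) dv du.

Inner (v): 36.
Outer (u): 36.

Therefore ∬_D (9) dx dy = 36.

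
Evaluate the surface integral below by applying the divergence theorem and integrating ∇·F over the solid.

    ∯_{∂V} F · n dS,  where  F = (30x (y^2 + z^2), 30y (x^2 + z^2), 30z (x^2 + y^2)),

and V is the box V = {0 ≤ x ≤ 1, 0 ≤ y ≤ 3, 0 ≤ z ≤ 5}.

By the divergence theorem,

    ∯_{∂V} F · n dS = ∭_V (∇ · F) dV.

Compute the divergence:
    ∇ · F = ∂F_x/∂x + ∂F_y/∂y + ∂F_z/∂z = 30y^2 + 30z^2 + 30x^2 + 30z^2 + 30x^2 + 30y^2 = 60x^2 + 60y^2 + 60z^2.

V is a rectangular box, so dV = dx dy dz with 0 ≤ x ≤ 1, 0 ≤ y ≤ 3, 0 ≤ z ≤ 5.

Integrate (60x^2 + 60y^2 + 60z^2) over V as an iterated integral:

    ∭_V (∇·F) dV = ∫_0^{1} ∫_0^{3} ∫_0^{5} (60x^2 + 60y^2 + 60z^2) dz dy dx.

Inner (z from 0 to 5): 300x^2 + 300y^2 + 2500.
Middle (y from 0 to 3): 900x^2 + 10200.
Outer (x from 0 to 1): 10500.

Therefore ∯_{∂V} F · n dS = 10500.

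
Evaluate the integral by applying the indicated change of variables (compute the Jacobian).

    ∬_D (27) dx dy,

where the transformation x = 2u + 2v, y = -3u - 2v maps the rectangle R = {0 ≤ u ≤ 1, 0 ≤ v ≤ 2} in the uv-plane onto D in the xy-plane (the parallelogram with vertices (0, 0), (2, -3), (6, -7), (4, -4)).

Compute the Jacobian determinant of (x, y) with respect to (u, v):

    ∂(x,y)/∂(u,v) = | 2  2 | = (2)(-2) - (2)(-3) = 2.
                   | -3  -2 |

Its absolute value is |J| = 2 (the area scaling factor).

Substituting x = 2u + 2v, y = -3u - 2v into the integrand,

    27 → 27,

so the integral becomes

    ∬_R (27) · |J| du dv = ∫_0^1 ∫_0^2 (54) dv du.

Inner (v): 108.
Outer (u): 108.

Therefore ∬_D (27) dx dy = 108.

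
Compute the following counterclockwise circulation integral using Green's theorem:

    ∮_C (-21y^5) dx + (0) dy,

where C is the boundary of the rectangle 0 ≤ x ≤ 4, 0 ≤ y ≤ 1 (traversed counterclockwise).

Green's theorem converts the closed line integral into a double integral over the enclosed region D:

    ∮_C P dx + Q dy = ∬_D (∂Q/∂x - ∂P/∂y) dA.

Here P = -21y^5, Q = 0, so

    ∂Q/∂x = 0,    ∂P/∂y = -105y^4,
    ∂Q/∂x - ∂P/∂y = 105y^4.

D is the region 0 ≤ x ≤ 4, 0 ≤ y ≤ 1. Evaluating the double integral:

    ∬_D (105y^4) dA = ∫_0^{4} ∫_0^{1} (105y^4) dy dx.

Inner (y from 0 to 1): 21.
Outer (x from 0 to 4): 84.

Therefore ∮_C P dx + Q dy = 84.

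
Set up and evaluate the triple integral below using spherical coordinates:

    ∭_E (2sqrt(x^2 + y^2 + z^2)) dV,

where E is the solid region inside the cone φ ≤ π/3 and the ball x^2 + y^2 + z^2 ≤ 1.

In spherical coordinates, x = ρ sin(φ) cos(θ), y = ρ sin(φ) sin(θ), z = ρ cos(φ), and dV = ρ^2 sin(φ) dρ dφ dθ.

The integrand becomes 2ρ, so

    ∭_E (2sqrt(x^2 + y^2 + z^2)) dV = ∫_{0}^{2π} ∫_{0}^{π/3} ∫_{0}^{1} (2ρ) · ρ^2 sin(φ) dρ dφ dθ.

Inner (ρ): sin(φ)/2.
Middle (φ): 1/4.
Outer (θ): π/2.

Therefore the triple integral equals π/2.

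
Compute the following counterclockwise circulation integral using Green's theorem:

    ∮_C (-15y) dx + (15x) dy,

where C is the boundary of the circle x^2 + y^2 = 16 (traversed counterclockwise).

Green's theorem converts the closed line integral into a double integral over the enclosed region D:

    ∮_C P dx + Q dy = ∬_D (∂Q/∂x - ∂P/∂y) dA.

Here P = -15y, Q = 15x, so

    ∂Q/∂x = 15,    ∂P/∂y = -15,
    ∂Q/∂x - ∂P/∂y = 30.

D is the region x^2 + y^2 ≤ 16. Evaluating the double integral:

In polar coordinates (x = r cos θ, y = r sin θ, dA = r dr dθ) the integrand becomes 30, so

    ∬_D (30) dA = ∫_0^{2π} ∫_0^{4} (30) · r dr dθ.

Inner (r from 0 to 4): 240.
Outer (θ from 0 to 2π): 480π.

Therefore ∮_C P dx + Q dy = 480π.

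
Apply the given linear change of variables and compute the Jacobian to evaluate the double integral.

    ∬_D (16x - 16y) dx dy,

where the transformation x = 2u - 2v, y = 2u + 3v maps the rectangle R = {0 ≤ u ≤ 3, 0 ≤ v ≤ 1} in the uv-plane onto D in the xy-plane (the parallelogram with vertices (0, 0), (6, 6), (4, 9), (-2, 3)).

Compute the Jacobian determinant of (x, y) with respect to (u, v):

    ∂(x,y)/∂(u,v) = | 2  -2 | = (2)(3) - (-2)(2) = 10.
                   | 2  3 |

Its absolute value is |J| = 10 (the area scaling factor).

Substituting x = 2u - 2v, y = 2u + 3v into the integrand,

    16x - 16y → -80v,

so the integral becomes

    ∬_R (-80v) · |J| du dv = ∫_0^3 ∫_0^1 (-800v) dv du.

Inner (v): -400.
Outer (u): -1200.

Therefore ∬_D (16x - 16y) dx dy = -1200.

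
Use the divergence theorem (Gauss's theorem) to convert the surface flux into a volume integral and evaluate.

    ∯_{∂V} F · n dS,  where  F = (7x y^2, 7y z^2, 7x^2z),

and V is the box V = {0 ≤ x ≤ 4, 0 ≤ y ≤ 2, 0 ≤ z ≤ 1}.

By the divergence theorem,

    ∯_{∂V} F · n dS = ∭_V (∇ · F) dV.

Compute the divergence:
    ∇ · F = ∂F_x/∂x + ∂F_y/∂y + ∂F_z/∂z = 7y^2 + 7z^2 + 7x^2 = 7x^2 + 7y^2 + 7z^2.

V is a rectangular box, so dV = dx dy dz with 0 ≤ x ≤ 4, 0 ≤ y ≤ 2, 0 ≤ z ≤ 1.

Integrate (7x^2 + 7y^2 + 7z^2) over V as an iterated integral:

    ∭_V (∇·F) dV = ∫_0^{4} ∫_0^{2} ∫_0^{1} (7x^2 + 7y^2 + 7z^2) dz dy dx.

Inner (z from 0 to 1): 7x^2 + 7y^2 + 7/3.
Middle (y from 0 to 2): 14x^2 + 70/3.
Outer (x from 0 to 4): 392.

Therefore ∯_{∂V} F · n dS = 392.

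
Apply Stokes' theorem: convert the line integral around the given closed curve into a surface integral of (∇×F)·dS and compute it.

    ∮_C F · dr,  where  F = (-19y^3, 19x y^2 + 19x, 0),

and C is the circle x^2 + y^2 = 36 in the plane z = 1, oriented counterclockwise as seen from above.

Let S be the flat disk x^2 + y^2 ≤ 36 in the plane z = 1, with upward unit normal n̂ = ẑ. By Stokes' theorem,

    ∮_C F · dr = ∬_S (∇ × F) · n̂ dS = ∬_D (curl F)_z dA,

where D is the disk x^2 + y^2 ≤ 36.

Compute the curl of F = (-19y^3, 19x y^2 + 19x, 0):
    (∇ × F)_x = ∂F_z/∂y - ∂F_y/∂z = 0,
    (∇ × F)_y = ∂F_x/∂z - ∂F_z/∂x = 0,
    (∇ × F)_z = ∂F_y/∂x - ∂F_x/∂y = 76y^2 + 19.

On z = 1, (curl F)_z = 76y^2 + 19.

Convert to polar (x = r cos θ, y = r sin θ, dA = r dr dθ); the integrand becomes 76r^2sin(θ)^2 + 19, so

    ∬_D (curl F)_z dA = ∫_0^{2π} ∫_0^{6} (76r^2sin(θ)^2 + 19) · r dr dθ.

Inner (r from 0 to 6): 24624sin(θ)^2 + 342.
Outer (θ from 0 to 2π): 25308π.

Therefore ∮_C F · dr = 25308π.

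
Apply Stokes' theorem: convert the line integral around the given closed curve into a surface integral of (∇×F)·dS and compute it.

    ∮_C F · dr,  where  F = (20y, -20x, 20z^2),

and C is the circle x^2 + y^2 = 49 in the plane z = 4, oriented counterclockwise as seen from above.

Let S be the flat disk x^2 + y^2 ≤ 49 in the plane z = 4, with upward unit normal n̂ = ẑ. By Stokes' theorem,

    ∮_C F · dr = ∬_S (∇ × F) · n̂ dS = ∬_D (curl F)_z dA,

where D is the disk x^2 + y^2 ≤ 49.

Compute the curl of F = (20y, -20x, 20z^2):
    (∇ × F)_x = ∂F_z/∂y - ∂F_y/∂z = 0,
    (∇ × F)_y = ∂F_x/∂z - ∂F_z/∂x = 0,
    (∇ × F)_z = ∂F_y/∂x - ∂F_x/∂y = -40.

On z = 4, (curl F)_z = -40.

Convert to polar (x = r cos θ, y = r sin θ, dA = r dr dθ); the integrand becomes -40, so

    ∬_D (curl F)_z dA = ∫_0^{2π} ∫_0^{7} (-40) · r dr dθ.

Inner (r from 0 to 7): -980.
Outer (θ from 0 to 2π): -1960π.

Therefore ∮_C F · dr = -1960π.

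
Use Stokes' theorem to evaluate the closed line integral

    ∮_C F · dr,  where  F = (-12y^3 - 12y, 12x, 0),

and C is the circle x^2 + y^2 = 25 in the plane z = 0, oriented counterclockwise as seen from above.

Let S be the flat disk x^2 + y^2 ≤ 25 in the plane z = 0, with upward unit normal n̂ = ẑ. By Stokes' theorem,

    ∮_C F · dr = ∬_S (∇ × F) · n̂ dS = ∬_D (curl F)_z dA,

where D is the disk x^2 + y^2 ≤ 25.

Compute the curl of F = (-12y^3 - 12y, 12x, 0):
    (∇ × F)_x = ∂F_z/∂y - ∂F_y/∂z = 0,
    (∇ × F)_y = ∂F_x/∂z - ∂F_z/∂x = 0,
    (∇ × F)_z = ∂F_y/∂x - ∂F_x/∂y = 36y^2 + 24.

On z = 0, (curl F)_z = 36y^2 + 24.

Convert to polar (x = r cos θ, y = r sin θ, dA = r dr dθ); the integrand becomes 36r^2sin(θ)^2 + 24, so

    ∬_D (curl F)_z dA = ∫_0^{2π} ∫_0^{5} (36r^2sin(θ)^2 + 24) · r dr dθ.

Inner (r from 0 to 5): 5625sin(θ)^2 + 300.
Outer (θ from 0 to 2π): 6225π.

Therefore ∮_C F · dr = 6225π.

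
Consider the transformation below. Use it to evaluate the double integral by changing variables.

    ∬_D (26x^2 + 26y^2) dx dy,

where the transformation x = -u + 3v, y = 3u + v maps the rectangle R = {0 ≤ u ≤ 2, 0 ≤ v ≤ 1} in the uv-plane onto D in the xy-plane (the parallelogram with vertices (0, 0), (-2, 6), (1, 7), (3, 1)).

Compute the Jacobian determinant of (x, y) with respect to (u, v):

    ∂(x,y)/∂(u,v) = | -1  3 | = (-1)(1) - (3)(3) = -10.
                   | 3  1 |

Its absolute value is |J| = 10 (the area scaling factor).

Substituting x = -u + 3v, y = 3u + v into the integrand,

    26x^2 + 26y^2 → 260u^2 + 260v^2,

so the integral becomes

    ∬_R (260u^2 + 260v^2) · |J| du dv = ∫_0^2 ∫_0^1 (2600u^2 + 2600v^2) dv du.

Inner (v): 2600u^2 + 2600/3.
Outer (u): 26000/3.

Therefore ∬_D (26x^2 + 26y^2) dx dy = 26000/3.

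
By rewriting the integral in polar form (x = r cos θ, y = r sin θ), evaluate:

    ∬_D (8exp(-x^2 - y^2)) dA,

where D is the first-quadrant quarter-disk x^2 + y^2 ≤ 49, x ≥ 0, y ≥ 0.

The region D is 0 ≤ r ≤ 7, 0 ≤ θ ≤ π/2 in polar coordinates, where x = r cos(θ), y = r sin(θ), and dA = r dr dθ.

Under the substitution, the integrand becomes 8exp(-r^2), so

    ∬_D (8exp(-x^2 - y^2)) dA = ∫_{0}^{π/2} ∫_{0}^{7} (8exp(-r^2)) · r dr dθ.

Inner integral (in r): ∫_{0}^{7} (8exp(-r^2)) · r dr = 4 - 4exp(-49).

Outer integral (in θ): ∫_{0}^{π/2} (4 - 4exp(-49)) dθ = -2π exp(-49) + 2π.

Therefore ∬_D (8exp(-x^2 - y^2)) dA = -2π exp(-49) + 2π.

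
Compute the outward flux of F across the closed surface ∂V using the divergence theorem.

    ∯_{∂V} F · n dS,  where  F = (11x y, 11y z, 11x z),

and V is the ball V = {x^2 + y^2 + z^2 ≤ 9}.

By the divergence theorem,

    ∯_{∂V} F · n dS = ∭_V (∇ · F) dV.

Compute the divergence:
    ∇ · F = ∂F_x/∂x + ∂F_y/∂y + ∂F_z/∂z = 11y + 11z + 11x = 11x + 11y + 11z.

In spherical coordinates, x = ρ sin(φ) cos(θ), y = ρ sin(φ) sin(θ), z = ρ cos(φ), dV = ρ^2 sin(φ) dρ dφ dθ, with 0 ≤ ρ ≤ 3, 0 ≤ φ ≤ π, 0 ≤ θ ≤ 2π.

The integrand, after substitution and multiplying by the volume element, becomes (11ρ (sqrt(2)sin(φ)sin(θ + π/4) + cos(φ))) · ρ^2 sin(φ), so

    ∭_V (∇·F) dV = ∫_0^{2π} ∫_0^{π} ∫_0^{3} (11ρ (sqrt(2)sin(φ)sin(θ + π/4) + cos(φ))) · ρ^2 sin(φ) dρ dφ dθ.

Inner (ρ from 0 to 3): 891(sqrt(2)sin(φ)sin(θ + π/4) + cos(φ))sin(φ)/4.
Middle (φ from 0 to π): 891sqrt(2)π sin(θ + π/4)/8.
Outer (θ from 0 to 2π): 0.

Therefore ∯_{∂V} F · n dS = 0.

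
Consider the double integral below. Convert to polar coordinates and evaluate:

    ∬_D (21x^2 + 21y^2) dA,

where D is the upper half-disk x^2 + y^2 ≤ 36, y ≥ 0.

The region D is 0 ≤ r ≤ 6, 0 ≤ θ ≤ π in polar coordinates, where x = r cos(θ), y = r sin(θ), and dA = r dr dθ.

Under the substitution, the integrand becomes 21r^2, so

    ∬_D (21x^2 + 21y^2) dA = ∫_{0}^{π} ∫_{0}^{6} (21r^2) · r dr dθ.

Inner integral (in r): ∫_{0}^{6} (21r^2) · r dr = 6804.

Outer integral (in θ): ∫_{0}^{π} (6804) dθ = 6804π.

Therefore ∬_D (21x^2 + 21y^2) dA = 6804π.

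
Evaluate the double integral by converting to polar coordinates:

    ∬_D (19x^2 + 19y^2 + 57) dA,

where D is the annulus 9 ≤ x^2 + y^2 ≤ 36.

The region D is 3 ≤ r ≤ 6, 0 ≤ θ ≤ 2π in polar coordinates, where x = r cos(θ), y = r sin(θ), and dA = r dr dθ.

Under the substitution, the integrand becomes 19r^2 + 57, so

    ∬_D (19x^2 + 19y^2 + 57) dA = ∫_{0}^{2π} ∫_{3}^{6} (19r^2 + 57) · r dr dθ.

Inner integral (in r): ∫_{3}^{6} (19r^2 + 57) · r dr = 26163/4.

Outer integral (in θ): ∫_{0}^{2π} (26163/4) dθ = 26163π/2.

Therefore ∬_D (19x^2 + 19y^2 + 57) dA = 26163π/2.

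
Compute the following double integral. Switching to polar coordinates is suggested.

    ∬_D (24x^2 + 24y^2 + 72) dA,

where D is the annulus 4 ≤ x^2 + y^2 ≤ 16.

The region D is 2 ≤ r ≤ 4, 0 ≤ θ ≤ 2π in polar coordinates, where x = r cos(θ), y = r sin(θ), and dA = r dr dθ.

Under the substitution, the integrand becomes 24r^2 + 72, so

    ∬_D (24x^2 + 24y^2 + 72) dA = ∫_{0}^{2π} ∫_{2}^{4} (24r^2 + 72) · r dr dθ.

Inner integral (in r): ∫_{2}^{4} (24r^2 + 72) · r dr = 1872.

Outer integral (in θ): ∫_{0}^{2π} (1872) dθ = 3744π.

Therefore ∬_D (24x^2 + 24y^2 + 72) dA = 3744π.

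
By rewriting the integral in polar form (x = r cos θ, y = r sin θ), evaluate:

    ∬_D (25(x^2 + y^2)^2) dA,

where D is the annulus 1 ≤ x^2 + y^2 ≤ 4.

The region D is 1 ≤ r ≤ 2, 0 ≤ θ ≤ 2π in polar coordinates, where x = r cos(θ), y = r sin(θ), and dA = r dr dθ.

Under the substitution, the integrand becomes 25r^4, so

    ∬_D (25(x^2 + y^2)^2) dA = ∫_{0}^{2π} ∫_{1}^{2} (25r^4) · r dr dθ.

Inner integral (in r): ∫_{1}^{2} (25r^4) · r dr = 525/2.

Outer integral (in θ): ∫_{0}^{2π} (525/2) dθ = 525π.

Therefore ∬_D (25(x^2 + y^2)^2) dA = 525π.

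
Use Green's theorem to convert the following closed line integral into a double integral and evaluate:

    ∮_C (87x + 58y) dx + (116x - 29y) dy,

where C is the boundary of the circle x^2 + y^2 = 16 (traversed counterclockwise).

Green's theorem converts the closed line integral into a double integral over the enclosed region D:

    ∮_C P dx + Q dy = ∬_D (∂Q/∂x - ∂P/∂y) dA.

Here P = 87x + 58y, Q = 116x - 29y, so

    ∂Q/∂x = 116,    ∂P/∂y = 58,
    ∂Q/∂x - ∂P/∂y = 58.

D is the region x^2 + y^2 ≤ 16. Evaluating the double integral:

In polar coordinates (x = r cos θ, y = r sin θ, dA = r dr dθ) the integrand becomes 58, so

    ∬_D (58) dA = ∫_0^{2π} ∫_0^{4} (58) · r dr dθ.

Inner (r from 0 to 4): 464.
Outer (θ from 0 to 2π): 928π.

Therefore ∮_C P dx + Q dy = 928π.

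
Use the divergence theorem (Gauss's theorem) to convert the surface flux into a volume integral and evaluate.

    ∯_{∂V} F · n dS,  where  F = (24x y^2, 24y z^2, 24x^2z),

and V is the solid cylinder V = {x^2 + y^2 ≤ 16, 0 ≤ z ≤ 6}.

By the divergence theorem,

    ∯_{∂V} F · n dS = ∭_V (∇ · F) dV.

Compute the divergence:
    ∇ · F = ∂F_x/∂x + ∂F_y/∂y + ∂F_z/∂z = 24y^2 + 24z^2 + 24x^2 = 24x^2 + 24y^2 + 24z^2.

In cylindrical coordinates, x = r cos(θ), y = r sin(θ), z = z, dV = r dr dθ dz, with 0 ≤ r ≤ 4, 0 ≤ θ ≤ 2π, 0 ≤ z ≤ 6.

The integrand, after substitution and multiplying by the volume element, becomes (24r^2 + 24z^2) · r, so

    ∭_V (∇·F) dV = ∫_0^{2π} ∫_0^{4} ∫_0^{6} (24r^2 + 24z^2) · r dz dr dθ.

Inner (z from 0 to 6): 144r (r^2 + 12).
Middle (r from 0 to 4): 23040.
Outer (θ from 0 to 2π): 46080π.

Therefore ∯_{∂V} F · n dS = 46080π.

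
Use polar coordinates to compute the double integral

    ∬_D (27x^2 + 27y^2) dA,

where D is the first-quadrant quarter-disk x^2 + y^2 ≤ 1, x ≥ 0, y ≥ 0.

The region D is 0 ≤ r ≤ 1, 0 ≤ θ ≤ π/2 in polar coordinates, where x = r cos(θ), y = r sin(θ), and dA = r dr dθ.

Under the substitution, the integrand becomes 27r^2, so

    ∬_D (27x^2 + 27y^2) dA = ∫_{0}^{π/2} ∫_{0}^{1} (27r^2) · r dr dθ.

Inner integral (in r): ∫_{0}^{1} (27r^2) · r dr = 27/4.

Outer integral (in θ): ∫_{0}^{π/2} (27/4) dθ = 27π/8.

Therefore ∬_D (27x^2 + 27y^2) dA = 27π/8.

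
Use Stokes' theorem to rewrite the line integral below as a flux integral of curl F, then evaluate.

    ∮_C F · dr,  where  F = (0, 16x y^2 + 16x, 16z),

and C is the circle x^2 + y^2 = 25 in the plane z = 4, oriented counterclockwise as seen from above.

Let S be the flat disk x^2 + y^2 ≤ 25 in the plane z = 4, with upward unit normal n̂ = ẑ. By Stokes' theorem,

    ∮_C F · dr = ∬_S (∇ × F) · n̂ dS = ∬_D (curl F)_z dA,

where D is the disk x^2 + y^2 ≤ 25.

Compute the curl of F = (0, 16x y^2 + 16x, 16z):
    (∇ × F)_x = ∂F_z/∂y - ∂F_y/∂z = 0,
    (∇ × F)_y = ∂F_x/∂z - ∂F_z/∂x = 0,
    (∇ × F)_z = ∂F_y/∂x - ∂F_x/∂y = 16y^2 + 16.

On z = 4, (curl F)_z = 16y^2 + 16.

Convert to polar (x = r cos θ, y = r sin θ, dA = r dr dθ); the integrand becomes 16r^2sin(θ)^2 + 16, so

    ∬_D (curl F)_z dA = ∫_0^{2π} ∫_0^{5} (16r^2sin(θ)^2 + 16) · r dr dθ.

Inner (r from 0 to 5): 2500sin(θ)^2 + 200.
Outer (θ from 0 to 2π): 2900π.

Therefore ∮_C F · dr = 2900π.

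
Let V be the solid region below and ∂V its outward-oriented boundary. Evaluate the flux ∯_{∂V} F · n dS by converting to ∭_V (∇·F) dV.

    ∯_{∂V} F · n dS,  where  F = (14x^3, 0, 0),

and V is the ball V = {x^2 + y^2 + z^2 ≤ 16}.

By the divergence theorem,

    ∯_{∂V} F · n dS = ∭_V (∇ · F) dV.

Compute the divergence:
    ∇ · F = ∂F_x/∂x + ∂F_y/∂y + ∂F_z/∂z = 42x^2 + 0 + 0 = 42x^2.

In spherical coordinates, x = ρ sin(φ) cos(θ), y = ρ sin(φ) sin(θ), z = ρ cos(φ), dV = ρ^2 sin(φ) dρ dφ dθ, with 0 ≤ ρ ≤ 4, 0 ≤ φ ≤ π, 0 ≤ θ ≤ 2π.

The integrand, after substitution and multiplying by the volume element, becomes (42ρ^2sin(φ)^2cos(θ)^2) · ρ^2 sin(φ), so

    ∭_V (∇·F) dV = ∫_0^{2π} ∫_0^{π} ∫_0^{4} (42ρ^2sin(φ)^2cos(θ)^2) · ρ^2 sin(φ) dρ dφ dθ.

Inner (ρ from 0 to 4): 43008sin(φ)^3cos(θ)^2/5.
Middle (φ from 0 to π): 57344cos(θ)^2/5.
Outer (θ from 0 to 2π): 57344π/5.

Therefore ∯_{∂V} F · n dS = 57344π/5.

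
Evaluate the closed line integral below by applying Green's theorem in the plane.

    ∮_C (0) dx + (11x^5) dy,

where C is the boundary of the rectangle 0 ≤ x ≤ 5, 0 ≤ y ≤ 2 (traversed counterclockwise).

Green's theorem converts the closed line integral into a double integral over the enclosed region D:

    ∮_C P dx + Q dy = ∬_D (∂Q/∂x - ∂P/∂y) dA.

Here P = 0, Q = 11x^5, so

    ∂Q/∂x = 55x^4,    ∂P/∂y = 0,
    ∂Q/∂x - ∂P/∂y = 55x^4.

D is the region 0 ≤ x ≤ 5, 0 ≤ y ≤ 2. Evaluating the double integral:

    ∬_D (55x^4) dA = ∫_0^{5} ∫_0^{2} (55x^4) dy dx.

Inner (y from 0 to 2): 110x^4.
Outer (x from 0 to 5): 68750.

Therefore ∮_C P dx + Q dy = 68750.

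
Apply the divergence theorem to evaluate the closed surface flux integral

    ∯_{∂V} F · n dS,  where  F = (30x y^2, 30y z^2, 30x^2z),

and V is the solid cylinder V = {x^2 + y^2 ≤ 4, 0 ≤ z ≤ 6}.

By the divergence theorem,

    ∯_{∂V} F · n dS = ∭_V (∇ · F) dV.

Compute the divergence:
    ∇ · F = ∂F_x/∂x + ∂F_y/∂y + ∂F_z/∂z = 30y^2 + 30z^2 + 30x^2 = 30x^2 + 30y^2 + 30z^2.

In cylindrical coordinates, x = r cos(θ), y = r sin(θ), z = z, dV = r dr dθ dz, with 0 ≤ r ≤ 2, 0 ≤ θ ≤ 2π, 0 ≤ z ≤ 6.

The integrand, after substitution and multiplying by the volume element, becomes (30r^2 + 30z^2) · r, so

    ∭_V (∇·F) dV = ∫_0^{2π} ∫_0^{2} ∫_0^{6} (30r^2 + 30z^2) · r dz dr dθ.

Inner (z from 0 to 6): 180r (r^2 + 12).
Middle (r from 0 to 2): 5040.
Outer (θ from 0 to 2π): 10080π.

Therefore ∯_{∂V} F · n dS = 10080π.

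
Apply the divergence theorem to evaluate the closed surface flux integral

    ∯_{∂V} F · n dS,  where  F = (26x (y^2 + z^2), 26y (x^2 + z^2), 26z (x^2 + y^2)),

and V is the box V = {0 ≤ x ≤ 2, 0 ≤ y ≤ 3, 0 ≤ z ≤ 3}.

By the divergence theorem,

    ∯_{∂V} F · n dS = ∭_V (∇ · F) dV.

Compute the divergence:
    ∇ · F = ∂F_x/∂x + ∂F_y/∂y + ∂F_z/∂z = 26y^2 + 26z^2 + 26x^2 + 26z^2 + 26x^2 + 26y^2 = 52x^2 + 52y^2 + 52z^2.

V is a rectangular box, so dV = dx dy dz with 0 ≤ x ≤ 2, 0 ≤ y ≤ 3, 0 ≤ z ≤ 3.

Integrate (52x^2 + 52y^2 + 52z^2) over V as an iterated integral:

    ∭_V (∇·F) dV = ∫_0^{2} ∫_0^{3} ∫_0^{3} (52x^2 + 52y^2 + 52z^2) dz dy dx.

Inner (z from 0 to 3): 156x^2 + 156y^2 + 468.
Middle (y from 0 to 3): 468x^2 + 2808.
Outer (x from 0 to 2): 6864.

Therefore ∯_{∂V} F · n dS = 6864.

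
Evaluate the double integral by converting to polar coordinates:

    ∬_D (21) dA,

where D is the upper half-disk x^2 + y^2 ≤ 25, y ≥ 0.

The region D is 0 ≤ r ≤ 5, 0 ≤ θ ≤ π in polar coordinates, where x = r cos(θ), y = r sin(θ), and dA = r dr dθ.

Under the substitution, the integrand becomes 21, so

    ∬_D (21) dA = ∫_{0}^{π} ∫_{0}^{5} (21) · r dr dθ.

Inner integral (in r): ∫_{0}^{5} (21) · r dr = 525/2.

Outer integral (in θ): ∫_{0}^{π} (525/2) dθ = 525π/2.

Therefore ∬_D (21) dA = 525π/2.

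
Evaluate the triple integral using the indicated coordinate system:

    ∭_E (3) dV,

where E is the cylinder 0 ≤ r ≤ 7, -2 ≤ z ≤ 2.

In cylindrical coordinates, x = r cos(θ), y = r sin(θ), z = z, and dV = r dr dθ dz.

The integrand becomes 3, so

    ∭_E (3) dV = ∫_{0}^{2π} ∫_{0}^{7} ∫_{-2}^{2} (3) · r dz dr dθ.

Inner (z): 12r.
Middle (r from 0 to 7): 294.
Outer (θ): 588π.

Therefore the triple integral equals 588π.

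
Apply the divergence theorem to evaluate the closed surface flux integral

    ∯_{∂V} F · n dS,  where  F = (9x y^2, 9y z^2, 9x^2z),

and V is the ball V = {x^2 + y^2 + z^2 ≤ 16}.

By the divergence theorem,

    ∯_{∂V} F · n dS = ∭_V (∇ · F) dV.

Compute the divergence:
    ∇ · F = ∂F_x/∂x + ∂F_y/∂y + ∂F_z/∂z = 9y^2 + 9z^2 + 9x^2 = 9x^2 + 9y^2 + 9z^2.

In spherical coordinates, x = ρ sin(φ) cos(θ), y = ρ sin(φ) sin(θ), z = ρ cos(φ), dV = ρ^2 sin(φ) dρ dφ dθ, with 0 ≤ ρ ≤ 4, 0 ≤ φ ≤ π, 0 ≤ θ ≤ 2π.

The integrand, after substitution and multiplying by the volume element, becomes (9ρ^2) · ρ^2 sin(φ), so

    ∭_V (∇·F) dV = ∫_0^{2π} ∫_0^{π} ∫_0^{4} (9ρ^2) · ρ^2 sin(φ) dρ dφ dθ.

Inner (ρ from 0 to 4): 9216sin(φ)/5.
Middle (φ from 0 to π): 18432/5.
Outer (θ from 0 to 2π): 36864π/5.

Therefore ∯_{∂V} F · n dS = 36864π/5.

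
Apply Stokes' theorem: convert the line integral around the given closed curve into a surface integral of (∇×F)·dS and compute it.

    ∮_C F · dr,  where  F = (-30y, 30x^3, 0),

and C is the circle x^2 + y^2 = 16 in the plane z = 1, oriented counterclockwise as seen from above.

Let S be the flat disk x^2 + y^2 ≤ 16 in the plane z = 1, with upward unit normal n̂ = ẑ. By Stokes' theorem,

    ∮_C F · dr = ∬_S (∇ × F) · n̂ dS = ∬_D (curl F)_z dA,

where D is the disk x^2 + y^2 ≤ 16.

Compute the curl of F = (-30y, 30x^3, 0):
    (∇ × F)_x = ∂F_z/∂y - ∂F_y/∂z = 0,
    (∇ × F)_y = ∂F_x/∂z - ∂F_z/∂x = 0,
    (∇ × F)_z = ∂F_y/∂x - ∂F_x/∂y = 90x^2 + 30.

On z = 1, (curl F)_z = 90x^2 + 30.

Convert to polar (x = r cos θ, y = r sin θ, dA = r dr dθ); the integrand becomes 90r^2cos(θ)^2 + 30, so

    ∬_D (curl F)_z dA = ∫_0^{2π} ∫_0^{4} (90r^2cos(θ)^2 + 30) · r dr dθ.

Inner (r from 0 to 4): 5760cos(θ)^2 + 240.
Outer (θ from 0 to 2π): 6240π.

Therefore ∮_C F · dr = 6240π.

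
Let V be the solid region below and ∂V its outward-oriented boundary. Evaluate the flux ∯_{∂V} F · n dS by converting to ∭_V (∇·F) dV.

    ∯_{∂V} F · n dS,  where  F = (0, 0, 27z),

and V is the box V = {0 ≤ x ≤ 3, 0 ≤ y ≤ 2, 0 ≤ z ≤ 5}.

By the divergence theorem,

    ∯_{∂V} F · n dS = ∭_V (∇ · F) dV.

Compute the divergence:
    ∇ · F = ∂F_x/∂x + ∂F_y/∂y + ∂F_z/∂z = 0 + 0 + 27 = 27.

V is a rectangular box, so dV = dx dy dz with 0 ≤ x ≤ 3, 0 ≤ y ≤ 2, 0 ≤ z ≤ 5.

Integrate (27) over V as an iterated integral:

    ∭_V (∇·F) dV = ∫_0^{3} ∫_0^{2} ∫_0^{5} (27) dz dy dx.

Inner (z from 0 to 5): 135.
Middle (y from 0 to 2): 270.
Outer (x from 0 to 3): 810.

Therefore ∯_{∂V} F · n dS = 810.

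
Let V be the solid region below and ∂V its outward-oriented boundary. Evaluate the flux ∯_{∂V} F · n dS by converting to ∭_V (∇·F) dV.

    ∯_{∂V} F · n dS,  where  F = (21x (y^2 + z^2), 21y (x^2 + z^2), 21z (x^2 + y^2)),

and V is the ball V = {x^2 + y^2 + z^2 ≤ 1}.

By the divergence theorem,

    ∯_{∂V} F · n dS = ∭_V (∇ · F) dV.

Compute the divergence:
    ∇ · F = ∂F_x/∂x + ∂F_y/∂y + ∂F_z/∂z = 21y^2 + 21z^2 + 21x^2 + 21z^2 + 21x^2 + 21y^2 = 42x^2 + 42y^2 + 42z^2.

In spherical coordinates, x = ρ sin(φ) cos(θ), y = ρ sin(φ) sin(θ), z = ρ cos(φ), dV = ρ^2 sin(φ) dρ dφ dθ, with 0 ≤ ρ ≤ 1, 0 ≤ φ ≤ π, 0 ≤ θ ≤ 2π.

The integrand, after substitution and multiplying by the volume element, becomes (42ρ^2) · ρ^2 sin(φ), so

    ∭_V (∇·F) dV = ∫_0^{2π} ∫_0^{π} ∫_0^{1} (42ρ^2) · ρ^2 sin(φ) dρ dφ dθ.

Inner (ρ from 0 to 1): 42sin(φ)/5.
Middle (φ from 0 to π): 84/5.
Outer (θ from 0 to 2π): 168π/5.

Therefore ∯_{∂V} F · n dS = 168π/5.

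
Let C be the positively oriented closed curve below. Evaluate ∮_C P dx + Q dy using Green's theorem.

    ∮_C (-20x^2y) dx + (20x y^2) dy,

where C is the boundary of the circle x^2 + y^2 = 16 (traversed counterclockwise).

Green's theorem converts the closed line integral into a double integral over the enclosed region D:

    ∮_C P dx + Q dy = ∬_D (∂Q/∂x - ∂P/∂y) dA.

Here P = -20x^2y, Q = 20x y^2, so

    ∂Q/∂x = 20y^2,    ∂P/∂y = -20x^2,
    ∂Q/∂x - ∂P/∂y = 20x^2 + 20y^2.

D is the region x^2 + y^2 ≤ 16. Evaluating the double integral:

In polar coordinates (x = r cos θ, y = r sin θ, dA = r dr dθ) the integrand becomes 20r^2, so

    ∬_D (20x^2 + 20y^2) dA = ∫_0^{2π} ∫_0^{4} (20r^2) · r dr dθ.

Inner (r from 0 to 4): 1280.
Outer (θ from 0 to 2π): 2560π.

Therefore ∮_C P dx + Q dy = 2560π.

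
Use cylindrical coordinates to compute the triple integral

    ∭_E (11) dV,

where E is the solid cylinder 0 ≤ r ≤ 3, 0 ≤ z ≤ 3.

In cylindrical coordinates, x = r cos(θ), y = r sin(θ), z = z, and dV = r dr dθ dz.

The integrand becomes 11, so

    ∭_E (11) dV = ∫_{0}^{2π} ∫_{0}^{3} ∫_{0}^{3} (11) · r dz dr dθ.

Inner (z): 33r.
Middle (r from 0 to 3): 297/2.
Outer (θ): 297π.

Therefore the triple integral equals 297π.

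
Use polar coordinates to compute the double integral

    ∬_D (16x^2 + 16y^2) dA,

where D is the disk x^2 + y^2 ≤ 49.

The region D is 0 ≤ r ≤ 7, 0 ≤ θ ≤ 2π in polar coordinates, where x = r cos(θ), y = r sin(θ), and dA = r dr dθ.

Under the substitution, the integrand becomes 16r^2, so

    ∬_D (16x^2 + 16y^2) dA = ∫_{0}^{2π} ∫_{0}^{7} (16r^2) · r dr dθ.

Inner integral (in r): ∫_{0}^{7} (16r^2) · r dr = 9604.

Outer integral (in θ): ∫_{0}^{2π} (9604) dθ = 19208π.

Therefore ∬_D (16x^2 + 16y^2) dA = 19208π.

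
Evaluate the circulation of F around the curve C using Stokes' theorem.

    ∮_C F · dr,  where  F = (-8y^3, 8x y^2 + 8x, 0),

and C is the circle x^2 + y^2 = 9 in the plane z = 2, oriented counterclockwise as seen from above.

Let S be the flat disk x^2 + y^2 ≤ 9 in the plane z = 2, with upward unit normal n̂ = ẑ. By Stokes' theorem,

    ∮_C F · dr = ∬_S (∇ × F) · n̂ dS = ∬_D (curl F)_z dA,

where D is the disk x^2 + y^2 ≤ 9.

Compute the curl of F = (-8y^3, 8x y^2 + 8x, 0):
    (∇ × F)_x = ∂F_z/∂y - ∂F_y/∂z = 0,
    (∇ × F)_y = ∂F_x/∂z - ∂F_z/∂x = 0,
    (∇ × F)_z = ∂F_y/∂x - ∂F_x/∂y = 32y^2 + 8.

On z = 2, (curl F)_z = 32y^2 + 8.

Convert to polar (x = r cos θ, y = r sin θ, dA = r dr dθ); the integrand becomes 32r^2sin(θ)^2 + 8, so

    ∬_D (curl F)_z dA = ∫_0^{2π} ∫_0^{3} (32r^2sin(θ)^2 + 8) · r dr dθ.

Inner (r from 0 to 3): 648sin(θ)^2 + 36.
Outer (θ from 0 to 2π): 720π.

Therefore ∮_C F · dr = 720π.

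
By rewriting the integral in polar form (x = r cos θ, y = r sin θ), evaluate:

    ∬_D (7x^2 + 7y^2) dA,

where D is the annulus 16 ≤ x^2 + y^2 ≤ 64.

The region D is 4 ≤ r ≤ 8, 0 ≤ θ ≤ 2π in polar coordinates, where x = r cos(θ), y = r sin(θ), and dA = r dr dθ.

Under the substitution, the integrand becomes 7r^2, so

    ∬_D (7x^2 + 7y^2) dA = ∫_{0}^{2π} ∫_{4}^{8} (7r^2) · r dr dθ.

Inner integral (in r): ∫_{4}^{8} (7r^2) · r dr = 6720.

Outer integral (in θ): ∫_{0}^{2π} (6720) dθ = 13440π.

Therefore ∬_D (7x^2 + 7y^2) dA = 13440π.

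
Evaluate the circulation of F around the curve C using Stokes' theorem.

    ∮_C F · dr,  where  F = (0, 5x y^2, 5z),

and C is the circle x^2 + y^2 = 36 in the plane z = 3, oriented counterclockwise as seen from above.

Let S be the flat disk x^2 + y^2 ≤ 36 in the plane z = 3, with upward unit normal n̂ = ẑ. By Stokes' theorem,

    ∮_C F · dr = ∬_S (∇ × F) · n̂ dS = ∬_D (curl F)_z dA,

where D is the disk x^2 + y^2 ≤ 36.

Compute the curl of F = (0, 5x y^2, 5z):
    (∇ × F)_x = ∂F_z/∂y - ∂F_y/∂z = 0,
    (∇ × F)_y = ∂F_x/∂z - ∂F_z/∂x = 0,
    (∇ × F)_z = ∂F_y/∂x - ∂F_x/∂y = 5y^2.

On z = 3, (curl F)_z = 5y^2.

Convert to polar (x = r cos θ, y = r sin θ, dA = r dr dθ); the integrand becomes 5r^2sin(θ)^2, so

    ∬_D (curl F)_z dA = ∫_0^{2π} ∫_0^{6} (5r^2sin(θ)^2) · r dr dθ.

Inner (r from 0 to 6): 1620sin(θ)^2.
Outer (θ from 0 to 2π): 1620π.

Therefore ∮_C F · dr = 1620π.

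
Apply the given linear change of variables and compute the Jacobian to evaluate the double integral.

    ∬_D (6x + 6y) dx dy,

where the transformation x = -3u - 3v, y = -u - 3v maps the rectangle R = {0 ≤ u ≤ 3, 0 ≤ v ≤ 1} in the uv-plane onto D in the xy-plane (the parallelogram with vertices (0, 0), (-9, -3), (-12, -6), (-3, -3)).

Compute the Jacobian determinant of (x, y) with respect to (u, v):

    ∂(x,y)/∂(u,v) = | -3  -3 | = (-3)(-3) - (-3)(-1) = 6.
                   | -1  -3 |

Its absolute value is |J| = 6 (the area scaling factor).

Substituting x = -3u - 3v, y = -u - 3v into the integrand,

    6x + 6y → -24u - 36v,

so the integral becomes

    ∬_R (-24u - 36v) · |J| du dv = ∫_0^3 ∫_0^1 (-144u - 216v) dv du.

Inner (v): -144u - 108.
Outer (u): -972.

Therefore ∬_D (6x + 6y) dx dy = -972.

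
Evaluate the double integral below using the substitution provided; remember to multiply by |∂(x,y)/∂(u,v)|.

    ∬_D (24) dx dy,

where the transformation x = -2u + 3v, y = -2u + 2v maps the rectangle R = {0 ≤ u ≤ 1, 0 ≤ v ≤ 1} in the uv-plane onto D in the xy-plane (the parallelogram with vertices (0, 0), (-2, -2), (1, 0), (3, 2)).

Compute the Jacobian determinant of (x, y) with respect to (u, v):

    ∂(x,y)/∂(u,v) = | -2  3 | = (-2)(2) - (3)(-2) = 2.
                   | -2  2 |

Its absolute value is |J| = 2 (the area scaling factor).

Substituting x = -2u + 3v, y = -2u + 2v into the integrand,

    24 → 24,

so the integral becomes

    ∬_R (24) · |J| du dv = ∫_0^1 ∫_0^1 (48) dv du.

Inner (v): 48.
Outer (u): 48.

Therefore ∬_D (24) dx dy = 48.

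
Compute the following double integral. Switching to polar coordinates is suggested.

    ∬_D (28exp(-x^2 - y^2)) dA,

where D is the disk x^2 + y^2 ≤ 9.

The region D is 0 ≤ r ≤ 3, 0 ≤ θ ≤ 2π in polar coordinates, where x = r cos(θ), y = r sin(θ), and dA = r dr dθ.

Under the substitution, the integrand becomes 28exp(-r^2), so

    ∬_D (28exp(-x^2 - y^2)) dA = ∫_{0}^{2π} ∫_{0}^{3} (28exp(-r^2)) · r dr dθ.

Inner integral (in r): ∫_{0}^{3} (28exp(-r^2)) · r dr = 14 - 14exp(-9).

Outer integral (in θ): ∫_{0}^{2π} (14 - 14exp(-9)) dθ = -28π exp(-9) + 28π.

Therefore ∬_D (28exp(-x^2 - y^2)) dA = -28π exp(-9) + 28π.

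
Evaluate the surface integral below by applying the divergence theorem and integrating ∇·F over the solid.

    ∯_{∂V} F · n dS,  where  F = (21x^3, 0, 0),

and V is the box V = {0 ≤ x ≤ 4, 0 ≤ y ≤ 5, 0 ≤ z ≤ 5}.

By the divergence theorem,

    ∯_{∂V} F · n dS = ∭_V (∇ · F) dV.

Compute the divergence:
    ∇ · F = ∂F_x/∂x + ∂F_y/∂y + ∂F_z/∂z = 63x^2 + 0 + 0 = 63x^2.

V is a rectangular box, so dV = dx dy dz with 0 ≤ x ≤ 4, 0 ≤ y ≤ 5, 0 ≤ z ≤ 5.

Integrate (63x^2) over V as an iterated integral:

    ∭_V (∇·F) dV = ∫_0^{4} ∫_0^{5} ∫_0^{5} (63x^2) dz dy dx.

Inner (z from 0 to 5): 315x^2.
Middle (y from 0 to 5): 1575x^2.
Outer (x from 0 to 4): 33600.

Therefore ∯_{∂V} F · n dS = 33600.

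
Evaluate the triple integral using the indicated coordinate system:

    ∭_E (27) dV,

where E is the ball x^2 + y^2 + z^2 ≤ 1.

In spherical coordinates, x = ρ sin(φ) cos(θ), y = ρ sin(φ) sin(θ), z = ρ cos(φ), and dV = ρ^2 sin(φ) dρ dφ dθ.

The integrand becomes 27, so

    ∭_E (27) dV = ∫_{0}^{2π} ∫_{0}^{π} ∫_{0}^{1} (27) · ρ^2 sin(φ) dρ dφ dθ.

Inner (ρ): 9sin(φ).
Middle (φ): 18.
Outer (θ): 36π.

Therefore the triple integral equals 36π.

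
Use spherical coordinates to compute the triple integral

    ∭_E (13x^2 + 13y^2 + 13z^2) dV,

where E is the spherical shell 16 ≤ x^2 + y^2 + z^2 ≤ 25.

In spherical coordinates, x = ρ sin(φ) cos(θ), y = ρ sin(φ) sin(θ), z = ρ cos(φ), and dV = ρ^2 sin(φ) dρ dφ dθ.

The integrand becomes 13ρ^2, so

    ∭_E (13x^2 + 13y^2 + 13z^2) dV = ∫_{0}^{2π} ∫_{0}^{π} ∫_{4}^{5} (13ρ^2) · ρ^2 sin(φ) dρ dφ dθ.

Inner (ρ): 27313sin(φ)/5.
Middle (φ): 54626/5.
Outer (θ): 109252π/5.

Therefore the triple integral equals 109252π/5.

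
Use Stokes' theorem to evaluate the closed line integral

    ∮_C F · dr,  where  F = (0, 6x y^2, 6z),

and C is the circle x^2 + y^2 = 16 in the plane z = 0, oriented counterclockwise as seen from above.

Let S be the flat disk x^2 + y^2 ≤ 16 in the plane z = 0, with upward unit normal n̂ = ẑ. By Stokes' theorem,

    ∮_C F · dr = ∬_S (∇ × F) · n̂ dS = ∬_D (curl F)_z dA,

where D is the disk x^2 + y^2 ≤ 16.

Compute the curl of F = (0, 6x y^2, 6z):
    (∇ × F)_x = ∂F_z/∂y - ∂F_y/∂z = 0,
    (∇ × F)_y = ∂F_x/∂z - ∂F_z/∂x = 0,
    (∇ × F)_z = ∂F_y/∂x - ∂F_x/∂y = 6y^2.

On z = 0, (curl F)_z = 6y^2.

Convert to polar (x = r cos θ, y = r sin θ, dA = r dr dθ); the integrand becomes 6r^2sin(θ)^2, so

    ∬_D (curl F)_z dA = ∫_0^{2π} ∫_0^{4} (6r^2sin(θ)^2) · r dr dθ.

Inner (r from 0 to 4): 384sin(θ)^2.
Outer (θ from 0 to 2π): 384π.

Therefore ∮_C F · dr = 384π.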